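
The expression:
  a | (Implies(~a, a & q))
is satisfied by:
  {a: True}


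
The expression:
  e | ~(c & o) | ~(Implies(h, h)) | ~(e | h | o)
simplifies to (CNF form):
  e | ~c | ~o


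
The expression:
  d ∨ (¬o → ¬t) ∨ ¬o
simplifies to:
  True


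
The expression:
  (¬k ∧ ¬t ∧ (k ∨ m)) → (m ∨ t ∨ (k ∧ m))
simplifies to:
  True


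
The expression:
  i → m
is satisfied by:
  {m: True, i: False}
  {i: False, m: False}
  {i: True, m: True}


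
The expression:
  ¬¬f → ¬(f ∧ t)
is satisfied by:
  {t: False, f: False}
  {f: True, t: False}
  {t: True, f: False}


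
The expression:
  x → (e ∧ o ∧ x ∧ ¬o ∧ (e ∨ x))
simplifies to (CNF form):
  ¬x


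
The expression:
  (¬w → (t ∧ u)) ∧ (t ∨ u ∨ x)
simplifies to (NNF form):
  (t ∧ u) ∨ (t ∧ w) ∨ (u ∧ w) ∨ (w ∧ x)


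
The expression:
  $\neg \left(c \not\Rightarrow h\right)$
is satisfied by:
  {h: True, c: False}
  {c: False, h: False}
  {c: True, h: True}


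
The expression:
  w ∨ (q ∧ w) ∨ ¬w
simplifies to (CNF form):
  True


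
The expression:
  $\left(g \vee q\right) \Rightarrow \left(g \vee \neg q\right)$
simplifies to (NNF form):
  $g \vee \neg q$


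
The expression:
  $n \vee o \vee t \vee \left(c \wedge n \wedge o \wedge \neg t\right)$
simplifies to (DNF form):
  $n \vee o \vee t$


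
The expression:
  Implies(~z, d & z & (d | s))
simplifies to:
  z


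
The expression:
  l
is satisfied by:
  {l: True}


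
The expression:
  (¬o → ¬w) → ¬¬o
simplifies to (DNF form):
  o ∨ w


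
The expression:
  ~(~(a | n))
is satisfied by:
  {n: True, a: True}
  {n: True, a: False}
  {a: True, n: False}


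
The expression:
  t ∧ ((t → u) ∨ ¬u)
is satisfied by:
  {t: True}


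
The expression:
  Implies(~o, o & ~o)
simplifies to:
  o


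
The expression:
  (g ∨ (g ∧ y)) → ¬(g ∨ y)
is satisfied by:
  {g: False}


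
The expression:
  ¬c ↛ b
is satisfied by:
  {b: True, c: False}
  {c: False, b: False}
  {c: True, b: True}


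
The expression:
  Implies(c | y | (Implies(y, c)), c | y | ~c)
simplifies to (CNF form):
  True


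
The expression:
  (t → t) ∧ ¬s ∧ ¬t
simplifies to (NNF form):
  ¬s ∧ ¬t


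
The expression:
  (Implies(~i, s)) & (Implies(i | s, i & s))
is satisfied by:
  {i: True, s: True}


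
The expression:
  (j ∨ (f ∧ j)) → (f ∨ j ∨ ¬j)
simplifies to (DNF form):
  True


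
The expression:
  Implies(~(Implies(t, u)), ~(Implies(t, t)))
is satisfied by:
  {u: True, t: False}
  {t: False, u: False}
  {t: True, u: True}


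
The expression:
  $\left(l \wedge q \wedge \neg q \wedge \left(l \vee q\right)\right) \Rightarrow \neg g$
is always true.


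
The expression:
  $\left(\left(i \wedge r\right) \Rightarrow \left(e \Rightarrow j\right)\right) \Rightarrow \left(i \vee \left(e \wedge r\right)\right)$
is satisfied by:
  {r: True, i: True, e: True}
  {r: True, i: True, e: False}
  {i: True, e: True, r: False}
  {i: True, e: False, r: False}
  {r: True, e: True, i: False}


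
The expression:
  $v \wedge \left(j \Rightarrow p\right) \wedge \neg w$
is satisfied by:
  {p: True, v: True, w: False, j: False}
  {v: True, j: False, p: False, w: False}
  {j: True, p: True, v: True, w: False}


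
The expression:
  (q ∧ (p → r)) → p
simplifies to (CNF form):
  p ∨ ¬q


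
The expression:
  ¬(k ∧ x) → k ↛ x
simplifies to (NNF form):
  k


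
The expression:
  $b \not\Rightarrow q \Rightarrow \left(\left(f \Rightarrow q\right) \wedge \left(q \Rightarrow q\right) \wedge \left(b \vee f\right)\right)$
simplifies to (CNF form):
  $q \vee \neg b \vee \neg f$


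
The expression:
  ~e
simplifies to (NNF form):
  ~e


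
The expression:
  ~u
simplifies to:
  ~u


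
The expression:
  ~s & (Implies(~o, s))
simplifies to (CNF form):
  o & ~s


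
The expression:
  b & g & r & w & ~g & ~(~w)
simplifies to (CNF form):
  False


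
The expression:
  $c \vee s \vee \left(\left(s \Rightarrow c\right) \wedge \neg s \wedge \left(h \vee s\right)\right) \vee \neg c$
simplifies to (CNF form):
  $\text{True}$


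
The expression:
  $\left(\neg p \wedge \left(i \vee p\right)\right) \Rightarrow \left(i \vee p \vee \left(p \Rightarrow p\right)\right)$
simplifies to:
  $\text{True}$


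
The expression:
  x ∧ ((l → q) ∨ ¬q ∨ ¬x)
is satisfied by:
  {x: True}


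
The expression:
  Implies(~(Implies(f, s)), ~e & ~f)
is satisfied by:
  {s: True, f: False}
  {f: False, s: False}
  {f: True, s: True}


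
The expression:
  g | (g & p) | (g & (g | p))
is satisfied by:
  {g: True}


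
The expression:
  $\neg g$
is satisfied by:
  {g: False}


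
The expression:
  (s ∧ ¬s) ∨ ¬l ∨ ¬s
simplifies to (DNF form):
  ¬l ∨ ¬s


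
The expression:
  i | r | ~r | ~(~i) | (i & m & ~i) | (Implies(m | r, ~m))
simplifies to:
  True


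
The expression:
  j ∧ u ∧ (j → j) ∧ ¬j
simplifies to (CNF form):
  False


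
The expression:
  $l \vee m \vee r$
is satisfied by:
  {r: True, m: True, l: True}
  {r: True, m: True, l: False}
  {r: True, l: True, m: False}
  {r: True, l: False, m: False}
  {m: True, l: True, r: False}
  {m: True, l: False, r: False}
  {l: True, m: False, r: False}


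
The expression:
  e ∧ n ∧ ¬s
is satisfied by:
  {e: True, n: True, s: False}


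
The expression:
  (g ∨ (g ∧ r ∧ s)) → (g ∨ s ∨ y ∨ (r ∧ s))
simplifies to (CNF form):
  True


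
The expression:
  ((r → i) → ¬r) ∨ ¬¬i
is always true.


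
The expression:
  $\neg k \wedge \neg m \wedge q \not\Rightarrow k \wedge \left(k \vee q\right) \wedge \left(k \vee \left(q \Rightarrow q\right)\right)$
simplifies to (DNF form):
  $q \wedge \neg k \wedge \neg m$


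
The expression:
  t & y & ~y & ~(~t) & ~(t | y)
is never true.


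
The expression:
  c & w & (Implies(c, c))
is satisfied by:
  {c: True, w: True}


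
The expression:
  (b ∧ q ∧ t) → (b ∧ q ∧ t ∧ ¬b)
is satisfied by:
  {t: False, b: False, q: False}
  {q: True, t: False, b: False}
  {b: True, t: False, q: False}
  {q: True, b: True, t: False}
  {t: True, q: False, b: False}
  {q: True, t: True, b: False}
  {b: True, t: True, q: False}


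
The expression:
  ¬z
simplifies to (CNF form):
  ¬z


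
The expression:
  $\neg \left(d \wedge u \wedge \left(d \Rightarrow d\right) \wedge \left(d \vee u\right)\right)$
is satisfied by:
  {u: False, d: False}
  {d: True, u: False}
  {u: True, d: False}


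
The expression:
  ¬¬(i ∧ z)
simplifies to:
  i ∧ z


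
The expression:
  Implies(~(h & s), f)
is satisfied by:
  {s: True, f: True, h: True}
  {s: True, f: True, h: False}
  {f: True, h: True, s: False}
  {f: True, h: False, s: False}
  {s: True, h: True, f: False}


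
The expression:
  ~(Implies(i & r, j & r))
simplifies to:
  i & r & ~j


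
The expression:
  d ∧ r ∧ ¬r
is never true.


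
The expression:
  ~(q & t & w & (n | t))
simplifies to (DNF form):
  ~q | ~t | ~w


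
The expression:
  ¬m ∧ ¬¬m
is never true.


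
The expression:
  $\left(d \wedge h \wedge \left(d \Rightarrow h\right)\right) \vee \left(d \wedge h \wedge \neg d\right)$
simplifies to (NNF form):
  $d \wedge h$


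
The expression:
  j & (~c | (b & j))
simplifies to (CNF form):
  j & (b | ~c)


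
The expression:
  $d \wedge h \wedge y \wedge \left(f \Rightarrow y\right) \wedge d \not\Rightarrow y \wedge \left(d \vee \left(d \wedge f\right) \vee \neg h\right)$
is never true.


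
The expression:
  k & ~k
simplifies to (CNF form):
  False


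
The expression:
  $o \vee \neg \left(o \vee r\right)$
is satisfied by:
  {o: True, r: False}
  {r: False, o: False}
  {r: True, o: True}


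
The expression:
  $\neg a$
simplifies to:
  $\neg a$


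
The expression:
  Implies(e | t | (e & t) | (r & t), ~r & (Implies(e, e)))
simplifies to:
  ~r | (~e & ~t)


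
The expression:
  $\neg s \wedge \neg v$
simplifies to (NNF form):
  $\neg s \wedge \neg v$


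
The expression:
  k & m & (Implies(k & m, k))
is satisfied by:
  {m: True, k: True}


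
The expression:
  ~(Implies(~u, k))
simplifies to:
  ~k & ~u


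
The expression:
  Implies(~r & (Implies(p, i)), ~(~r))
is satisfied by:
  {r: True, p: True, i: False}
  {r: True, p: False, i: False}
  {r: True, i: True, p: True}
  {r: True, i: True, p: False}
  {p: True, i: False, r: False}


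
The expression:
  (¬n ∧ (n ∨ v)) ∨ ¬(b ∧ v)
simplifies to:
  ¬b ∨ ¬n ∨ ¬v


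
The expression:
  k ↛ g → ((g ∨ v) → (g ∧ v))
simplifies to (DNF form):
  g ∨ ¬k ∨ ¬v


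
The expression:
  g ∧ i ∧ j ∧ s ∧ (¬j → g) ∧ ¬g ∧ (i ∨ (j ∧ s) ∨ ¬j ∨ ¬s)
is never true.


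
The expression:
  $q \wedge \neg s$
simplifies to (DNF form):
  $q \wedge \neg s$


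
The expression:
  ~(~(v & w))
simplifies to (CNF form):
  v & w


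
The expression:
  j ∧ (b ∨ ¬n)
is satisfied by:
  {b: True, j: True, n: False}
  {j: True, n: False, b: False}
  {b: True, n: True, j: True}


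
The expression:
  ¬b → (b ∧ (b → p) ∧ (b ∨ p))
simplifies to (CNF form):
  b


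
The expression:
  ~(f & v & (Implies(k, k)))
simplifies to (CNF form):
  ~f | ~v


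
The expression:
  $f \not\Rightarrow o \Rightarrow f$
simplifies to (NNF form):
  $\text{True}$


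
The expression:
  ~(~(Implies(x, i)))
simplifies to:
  i | ~x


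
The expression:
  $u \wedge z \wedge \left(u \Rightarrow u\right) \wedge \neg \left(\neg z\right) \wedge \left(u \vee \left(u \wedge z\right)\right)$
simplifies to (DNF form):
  $u \wedge z$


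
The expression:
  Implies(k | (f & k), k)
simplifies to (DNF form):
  True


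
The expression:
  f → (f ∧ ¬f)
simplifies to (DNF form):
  ¬f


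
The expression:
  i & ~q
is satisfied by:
  {i: True, q: False}


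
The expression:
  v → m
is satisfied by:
  {m: True, v: False}
  {v: False, m: False}
  {v: True, m: True}


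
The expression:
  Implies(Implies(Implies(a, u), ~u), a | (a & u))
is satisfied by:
  {a: True, u: True}
  {a: True, u: False}
  {u: True, a: False}


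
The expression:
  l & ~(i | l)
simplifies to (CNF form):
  False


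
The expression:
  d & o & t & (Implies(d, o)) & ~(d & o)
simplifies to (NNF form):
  False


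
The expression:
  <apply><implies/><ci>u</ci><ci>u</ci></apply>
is always true.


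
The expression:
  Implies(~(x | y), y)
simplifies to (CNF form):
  x | y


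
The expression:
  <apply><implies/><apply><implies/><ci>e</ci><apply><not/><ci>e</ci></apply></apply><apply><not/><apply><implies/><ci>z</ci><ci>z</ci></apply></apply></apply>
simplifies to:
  <ci>e</ci>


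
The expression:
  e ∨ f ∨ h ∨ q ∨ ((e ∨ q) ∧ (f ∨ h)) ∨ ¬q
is always true.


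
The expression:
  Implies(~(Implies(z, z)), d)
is always true.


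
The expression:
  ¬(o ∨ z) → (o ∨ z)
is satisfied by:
  {o: True, z: True}
  {o: True, z: False}
  {z: True, o: False}


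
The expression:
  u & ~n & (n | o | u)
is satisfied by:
  {u: True, n: False}


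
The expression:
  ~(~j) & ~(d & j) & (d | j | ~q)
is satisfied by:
  {j: True, d: False}


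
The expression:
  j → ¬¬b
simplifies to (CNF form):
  b ∨ ¬j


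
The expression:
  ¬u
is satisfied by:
  {u: False}


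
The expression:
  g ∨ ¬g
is always true.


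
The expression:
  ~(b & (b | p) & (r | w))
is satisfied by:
  {r: False, b: False, w: False}
  {w: True, r: False, b: False}
  {r: True, w: False, b: False}
  {w: True, r: True, b: False}
  {b: True, w: False, r: False}


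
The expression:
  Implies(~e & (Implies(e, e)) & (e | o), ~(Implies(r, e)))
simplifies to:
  e | r | ~o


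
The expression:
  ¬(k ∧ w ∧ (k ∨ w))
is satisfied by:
  {w: False, k: False}
  {k: True, w: False}
  {w: True, k: False}


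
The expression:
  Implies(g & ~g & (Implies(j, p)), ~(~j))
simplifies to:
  True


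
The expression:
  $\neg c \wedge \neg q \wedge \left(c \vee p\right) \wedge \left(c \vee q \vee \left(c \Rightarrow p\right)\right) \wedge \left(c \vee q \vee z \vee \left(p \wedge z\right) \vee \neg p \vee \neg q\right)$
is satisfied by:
  {p: True, q: False, c: False}


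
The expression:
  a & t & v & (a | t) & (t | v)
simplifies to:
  a & t & v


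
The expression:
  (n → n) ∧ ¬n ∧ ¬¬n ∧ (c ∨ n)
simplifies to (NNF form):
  False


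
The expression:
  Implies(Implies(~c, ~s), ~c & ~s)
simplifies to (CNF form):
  ~c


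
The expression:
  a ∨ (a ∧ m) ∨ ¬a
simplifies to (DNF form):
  True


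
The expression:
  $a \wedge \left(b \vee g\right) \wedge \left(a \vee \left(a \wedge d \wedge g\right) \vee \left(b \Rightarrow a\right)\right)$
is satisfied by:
  {a: True, b: True, g: True}
  {a: True, b: True, g: False}
  {a: True, g: True, b: False}


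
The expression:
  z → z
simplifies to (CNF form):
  True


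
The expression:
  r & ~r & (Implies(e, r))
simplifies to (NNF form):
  False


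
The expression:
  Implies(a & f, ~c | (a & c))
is always true.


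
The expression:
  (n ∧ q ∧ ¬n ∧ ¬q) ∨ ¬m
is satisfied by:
  {m: False}


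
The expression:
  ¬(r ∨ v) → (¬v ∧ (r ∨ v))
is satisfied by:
  {r: True, v: True}
  {r: True, v: False}
  {v: True, r: False}


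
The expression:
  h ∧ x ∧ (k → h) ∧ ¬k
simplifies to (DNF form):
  h ∧ x ∧ ¬k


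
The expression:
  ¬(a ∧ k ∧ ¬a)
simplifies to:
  True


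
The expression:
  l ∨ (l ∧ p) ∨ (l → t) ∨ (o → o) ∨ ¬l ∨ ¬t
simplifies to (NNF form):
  True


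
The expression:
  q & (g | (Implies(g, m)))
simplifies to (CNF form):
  q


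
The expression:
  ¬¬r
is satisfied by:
  {r: True}


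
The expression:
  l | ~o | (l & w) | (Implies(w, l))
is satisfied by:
  {l: True, w: False, o: False}
  {w: False, o: False, l: False}
  {o: True, l: True, w: False}
  {o: True, w: False, l: False}
  {l: True, w: True, o: False}
  {w: True, l: False, o: False}
  {o: True, w: True, l: True}


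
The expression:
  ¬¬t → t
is always true.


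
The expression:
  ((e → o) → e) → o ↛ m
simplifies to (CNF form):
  (o ∨ ¬e) ∧ (¬e ∨ ¬m)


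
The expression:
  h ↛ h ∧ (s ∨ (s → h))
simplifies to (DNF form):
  False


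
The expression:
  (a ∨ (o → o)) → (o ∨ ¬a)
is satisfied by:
  {o: True, a: False}
  {a: False, o: False}
  {a: True, o: True}


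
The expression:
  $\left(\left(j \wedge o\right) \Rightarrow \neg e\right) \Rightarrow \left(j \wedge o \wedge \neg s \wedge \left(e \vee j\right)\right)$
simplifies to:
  $j \wedge o \wedge \left(e \vee \neg s\right)$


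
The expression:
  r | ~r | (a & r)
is always true.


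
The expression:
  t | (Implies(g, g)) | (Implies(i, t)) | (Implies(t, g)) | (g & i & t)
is always true.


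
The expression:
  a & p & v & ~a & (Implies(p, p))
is never true.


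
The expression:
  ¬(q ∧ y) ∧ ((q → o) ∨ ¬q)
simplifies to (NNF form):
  (o ∧ ¬y) ∨ ¬q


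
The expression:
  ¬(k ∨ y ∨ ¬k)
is never true.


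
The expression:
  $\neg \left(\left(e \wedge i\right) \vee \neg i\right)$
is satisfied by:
  {i: True, e: False}


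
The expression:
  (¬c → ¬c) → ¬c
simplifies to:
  ¬c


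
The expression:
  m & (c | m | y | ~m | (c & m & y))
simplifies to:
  m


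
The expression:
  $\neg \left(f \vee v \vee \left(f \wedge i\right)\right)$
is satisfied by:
  {v: False, f: False}


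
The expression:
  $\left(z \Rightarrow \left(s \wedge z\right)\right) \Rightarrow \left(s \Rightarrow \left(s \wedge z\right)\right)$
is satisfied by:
  {z: True, s: False}
  {s: False, z: False}
  {s: True, z: True}


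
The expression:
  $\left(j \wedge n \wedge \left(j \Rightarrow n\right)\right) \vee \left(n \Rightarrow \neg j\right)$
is always true.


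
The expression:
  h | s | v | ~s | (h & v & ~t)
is always true.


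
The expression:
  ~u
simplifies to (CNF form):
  ~u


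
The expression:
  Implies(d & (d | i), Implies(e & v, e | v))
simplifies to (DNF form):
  True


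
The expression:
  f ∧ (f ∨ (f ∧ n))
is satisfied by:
  {f: True}


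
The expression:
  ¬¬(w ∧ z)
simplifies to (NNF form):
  w ∧ z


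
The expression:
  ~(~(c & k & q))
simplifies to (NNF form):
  c & k & q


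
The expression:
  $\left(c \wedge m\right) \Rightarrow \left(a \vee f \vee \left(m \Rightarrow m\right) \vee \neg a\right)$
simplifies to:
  $\text{True}$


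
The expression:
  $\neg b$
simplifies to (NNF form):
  $\neg b$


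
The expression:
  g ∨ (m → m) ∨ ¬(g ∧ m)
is always true.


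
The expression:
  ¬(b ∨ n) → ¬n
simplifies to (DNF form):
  True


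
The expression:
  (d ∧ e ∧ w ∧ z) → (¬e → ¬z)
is always true.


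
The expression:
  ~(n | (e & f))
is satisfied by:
  {n: False, e: False, f: False}
  {f: True, n: False, e: False}
  {e: True, n: False, f: False}


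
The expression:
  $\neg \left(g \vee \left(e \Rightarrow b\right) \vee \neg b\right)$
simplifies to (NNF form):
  $\text{False}$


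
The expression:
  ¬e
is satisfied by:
  {e: False}


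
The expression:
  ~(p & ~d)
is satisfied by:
  {d: True, p: False}
  {p: False, d: False}
  {p: True, d: True}


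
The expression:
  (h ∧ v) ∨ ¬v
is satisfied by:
  {h: True, v: False}
  {v: False, h: False}
  {v: True, h: True}


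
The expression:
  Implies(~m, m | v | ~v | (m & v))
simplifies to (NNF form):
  True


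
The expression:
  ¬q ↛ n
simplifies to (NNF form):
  ¬n ∧ ¬q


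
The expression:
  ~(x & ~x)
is always true.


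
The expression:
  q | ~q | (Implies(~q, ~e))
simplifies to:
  True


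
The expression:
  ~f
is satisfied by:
  {f: False}


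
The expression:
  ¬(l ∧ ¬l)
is always true.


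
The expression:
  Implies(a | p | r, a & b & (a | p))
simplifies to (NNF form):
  (a | ~p) & (a | ~r) & (b | ~a)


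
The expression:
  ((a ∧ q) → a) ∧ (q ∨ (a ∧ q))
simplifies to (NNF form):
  q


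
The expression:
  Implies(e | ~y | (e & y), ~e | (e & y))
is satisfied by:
  {y: True, e: False}
  {e: False, y: False}
  {e: True, y: True}


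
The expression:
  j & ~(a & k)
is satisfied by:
  {j: True, k: False, a: False}
  {j: True, a: True, k: False}
  {j: True, k: True, a: False}


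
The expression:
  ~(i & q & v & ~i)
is always true.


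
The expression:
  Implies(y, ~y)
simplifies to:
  ~y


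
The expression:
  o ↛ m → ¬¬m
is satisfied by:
  {m: True, o: False}
  {o: False, m: False}
  {o: True, m: True}


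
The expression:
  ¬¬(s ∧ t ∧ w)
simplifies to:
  s ∧ t ∧ w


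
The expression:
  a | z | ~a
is always true.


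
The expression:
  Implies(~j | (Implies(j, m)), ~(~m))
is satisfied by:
  {m: True, j: True}
  {m: True, j: False}
  {j: True, m: False}


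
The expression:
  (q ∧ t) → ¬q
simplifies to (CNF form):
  ¬q ∨ ¬t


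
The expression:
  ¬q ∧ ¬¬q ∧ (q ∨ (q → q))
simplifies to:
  False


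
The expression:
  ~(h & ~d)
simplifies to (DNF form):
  d | ~h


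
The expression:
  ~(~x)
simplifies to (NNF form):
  x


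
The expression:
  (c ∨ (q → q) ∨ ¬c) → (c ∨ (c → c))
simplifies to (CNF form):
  True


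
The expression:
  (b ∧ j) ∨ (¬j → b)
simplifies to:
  b ∨ j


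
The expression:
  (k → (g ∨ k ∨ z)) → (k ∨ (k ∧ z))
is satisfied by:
  {k: True}


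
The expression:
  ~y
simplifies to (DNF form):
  ~y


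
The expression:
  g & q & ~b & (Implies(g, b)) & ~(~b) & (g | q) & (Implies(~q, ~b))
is never true.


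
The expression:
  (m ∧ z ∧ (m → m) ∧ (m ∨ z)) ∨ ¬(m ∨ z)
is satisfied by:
  {z: False, m: False}
  {m: True, z: True}


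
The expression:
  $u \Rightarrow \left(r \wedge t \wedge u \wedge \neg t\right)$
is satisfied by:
  {u: False}


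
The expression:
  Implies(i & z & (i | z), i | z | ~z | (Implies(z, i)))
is always true.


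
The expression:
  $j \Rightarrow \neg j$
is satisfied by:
  {j: False}


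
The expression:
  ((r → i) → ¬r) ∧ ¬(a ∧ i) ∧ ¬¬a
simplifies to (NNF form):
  a ∧ ¬i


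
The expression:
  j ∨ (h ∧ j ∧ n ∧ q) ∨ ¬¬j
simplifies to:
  j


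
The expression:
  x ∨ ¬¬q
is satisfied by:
  {x: True, q: True}
  {x: True, q: False}
  {q: True, x: False}


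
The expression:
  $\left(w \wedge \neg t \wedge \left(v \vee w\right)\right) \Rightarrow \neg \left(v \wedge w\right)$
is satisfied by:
  {t: True, w: False, v: False}
  {w: False, v: False, t: False}
  {t: True, v: True, w: False}
  {v: True, w: False, t: False}
  {t: True, w: True, v: False}
  {w: True, t: False, v: False}
  {t: True, v: True, w: True}


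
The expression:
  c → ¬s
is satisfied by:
  {s: False, c: False}
  {c: True, s: False}
  {s: True, c: False}


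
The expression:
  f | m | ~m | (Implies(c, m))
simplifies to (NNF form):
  True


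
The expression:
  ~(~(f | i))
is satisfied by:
  {i: True, f: True}
  {i: True, f: False}
  {f: True, i: False}


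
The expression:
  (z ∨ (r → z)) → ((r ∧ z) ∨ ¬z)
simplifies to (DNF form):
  r ∨ ¬z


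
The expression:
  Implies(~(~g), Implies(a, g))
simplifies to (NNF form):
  True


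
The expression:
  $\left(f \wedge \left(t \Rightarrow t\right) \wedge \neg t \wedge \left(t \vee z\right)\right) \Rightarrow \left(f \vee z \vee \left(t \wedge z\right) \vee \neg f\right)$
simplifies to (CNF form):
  $\text{True}$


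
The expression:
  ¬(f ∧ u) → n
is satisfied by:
  {n: True, u: True, f: True}
  {n: True, u: True, f: False}
  {n: True, f: True, u: False}
  {n: True, f: False, u: False}
  {u: True, f: True, n: False}


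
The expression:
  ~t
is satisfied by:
  {t: False}


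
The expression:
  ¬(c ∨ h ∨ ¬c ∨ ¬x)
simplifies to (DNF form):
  False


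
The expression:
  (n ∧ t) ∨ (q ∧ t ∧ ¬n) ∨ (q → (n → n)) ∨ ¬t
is always true.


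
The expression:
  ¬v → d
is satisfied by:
  {d: True, v: True}
  {d: True, v: False}
  {v: True, d: False}


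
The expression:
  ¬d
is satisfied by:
  {d: False}


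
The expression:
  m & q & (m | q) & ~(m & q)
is never true.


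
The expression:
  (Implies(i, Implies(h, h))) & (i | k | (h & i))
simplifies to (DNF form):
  i | k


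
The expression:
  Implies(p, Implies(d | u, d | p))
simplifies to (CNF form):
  True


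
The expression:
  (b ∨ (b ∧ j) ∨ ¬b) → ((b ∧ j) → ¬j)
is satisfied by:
  {b: False, j: False}
  {j: True, b: False}
  {b: True, j: False}


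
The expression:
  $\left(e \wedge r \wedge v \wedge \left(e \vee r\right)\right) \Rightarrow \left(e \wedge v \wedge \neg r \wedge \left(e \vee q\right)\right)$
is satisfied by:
  {v: False, e: False, r: False}
  {r: True, v: False, e: False}
  {e: True, v: False, r: False}
  {r: True, e: True, v: False}
  {v: True, r: False, e: False}
  {r: True, v: True, e: False}
  {e: True, v: True, r: False}


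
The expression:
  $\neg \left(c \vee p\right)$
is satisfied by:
  {p: False, c: False}


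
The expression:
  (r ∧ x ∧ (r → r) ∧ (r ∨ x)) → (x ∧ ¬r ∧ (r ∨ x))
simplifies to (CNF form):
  ¬r ∨ ¬x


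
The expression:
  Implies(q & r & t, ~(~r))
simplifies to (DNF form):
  True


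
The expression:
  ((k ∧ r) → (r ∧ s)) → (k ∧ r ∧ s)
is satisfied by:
  {r: True, k: True}


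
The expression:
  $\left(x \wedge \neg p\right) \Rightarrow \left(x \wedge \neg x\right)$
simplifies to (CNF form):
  $p \vee \neg x$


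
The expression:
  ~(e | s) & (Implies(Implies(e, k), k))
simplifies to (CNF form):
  k & ~e & ~s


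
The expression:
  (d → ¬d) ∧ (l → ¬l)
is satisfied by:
  {d: False, l: False}


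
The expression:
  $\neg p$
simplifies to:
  $\neg p$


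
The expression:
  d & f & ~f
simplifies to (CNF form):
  False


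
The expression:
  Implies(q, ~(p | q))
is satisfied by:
  {q: False}


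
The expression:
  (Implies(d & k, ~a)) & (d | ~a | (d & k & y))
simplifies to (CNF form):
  (d | ~a) & (~a | ~k)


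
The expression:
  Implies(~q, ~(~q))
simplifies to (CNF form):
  q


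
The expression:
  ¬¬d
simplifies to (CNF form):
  d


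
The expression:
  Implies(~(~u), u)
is always true.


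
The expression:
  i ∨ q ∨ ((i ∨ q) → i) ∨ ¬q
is always true.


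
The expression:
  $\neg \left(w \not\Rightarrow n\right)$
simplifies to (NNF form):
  $n \vee \neg w$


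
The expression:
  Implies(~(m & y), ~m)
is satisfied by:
  {y: True, m: False}
  {m: False, y: False}
  {m: True, y: True}


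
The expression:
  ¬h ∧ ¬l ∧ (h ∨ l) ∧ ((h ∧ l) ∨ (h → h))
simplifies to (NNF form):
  False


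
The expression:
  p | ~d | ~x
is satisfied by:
  {p: True, d: False, x: False}
  {p: False, d: False, x: False}
  {x: True, p: True, d: False}
  {x: True, p: False, d: False}
  {d: True, p: True, x: False}
  {d: True, p: False, x: False}
  {d: True, x: True, p: True}


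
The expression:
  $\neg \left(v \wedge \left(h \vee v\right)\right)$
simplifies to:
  $\neg v$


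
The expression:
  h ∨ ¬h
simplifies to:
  True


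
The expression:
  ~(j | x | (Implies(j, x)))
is never true.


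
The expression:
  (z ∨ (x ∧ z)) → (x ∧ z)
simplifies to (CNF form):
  x ∨ ¬z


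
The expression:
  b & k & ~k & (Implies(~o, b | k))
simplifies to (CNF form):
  False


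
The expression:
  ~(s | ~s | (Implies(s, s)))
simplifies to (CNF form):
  False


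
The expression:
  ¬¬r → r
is always true.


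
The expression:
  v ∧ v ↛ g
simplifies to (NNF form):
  v ∧ ¬g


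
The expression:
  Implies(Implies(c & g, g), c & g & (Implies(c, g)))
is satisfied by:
  {c: True, g: True}


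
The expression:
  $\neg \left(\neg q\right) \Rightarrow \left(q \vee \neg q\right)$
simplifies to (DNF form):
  $\text{True}$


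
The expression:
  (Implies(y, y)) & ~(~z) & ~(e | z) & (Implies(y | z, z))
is never true.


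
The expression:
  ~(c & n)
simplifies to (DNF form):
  ~c | ~n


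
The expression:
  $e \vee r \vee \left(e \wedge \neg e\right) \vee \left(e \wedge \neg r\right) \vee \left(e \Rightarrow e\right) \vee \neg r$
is always true.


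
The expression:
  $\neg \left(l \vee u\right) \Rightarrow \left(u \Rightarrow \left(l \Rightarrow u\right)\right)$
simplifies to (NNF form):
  $\text{True}$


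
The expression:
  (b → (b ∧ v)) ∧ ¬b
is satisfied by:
  {b: False}


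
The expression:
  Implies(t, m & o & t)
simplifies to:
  ~t | (m & o)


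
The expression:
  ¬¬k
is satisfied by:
  {k: True}


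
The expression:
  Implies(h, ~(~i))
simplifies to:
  i | ~h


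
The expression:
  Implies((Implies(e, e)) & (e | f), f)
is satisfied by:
  {f: True, e: False}
  {e: False, f: False}
  {e: True, f: True}


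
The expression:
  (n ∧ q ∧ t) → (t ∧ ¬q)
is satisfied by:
  {t: False, n: False, q: False}
  {q: True, t: False, n: False}
  {n: True, t: False, q: False}
  {q: True, n: True, t: False}
  {t: True, q: False, n: False}
  {q: True, t: True, n: False}
  {n: True, t: True, q: False}


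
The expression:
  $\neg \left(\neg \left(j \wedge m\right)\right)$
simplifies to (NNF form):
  $j \wedge m$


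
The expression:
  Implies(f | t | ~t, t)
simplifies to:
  t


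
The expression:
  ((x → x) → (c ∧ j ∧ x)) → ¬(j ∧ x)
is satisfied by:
  {c: False, x: False, j: False}
  {j: True, c: False, x: False}
  {x: True, c: False, j: False}
  {j: True, x: True, c: False}
  {c: True, j: False, x: False}
  {j: True, c: True, x: False}
  {x: True, c: True, j: False}


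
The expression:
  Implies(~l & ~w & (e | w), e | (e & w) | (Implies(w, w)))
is always true.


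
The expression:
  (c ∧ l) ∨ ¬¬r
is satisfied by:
  {r: True, c: True, l: True}
  {r: True, c: True, l: False}
  {r: True, l: True, c: False}
  {r: True, l: False, c: False}
  {c: True, l: True, r: False}


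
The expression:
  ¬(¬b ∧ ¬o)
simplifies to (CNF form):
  b ∨ o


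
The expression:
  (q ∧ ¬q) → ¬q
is always true.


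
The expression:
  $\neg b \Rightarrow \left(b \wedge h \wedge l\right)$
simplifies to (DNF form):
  $b$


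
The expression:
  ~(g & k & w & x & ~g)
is always true.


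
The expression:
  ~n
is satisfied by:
  {n: False}


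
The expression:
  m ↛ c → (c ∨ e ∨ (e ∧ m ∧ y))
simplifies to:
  c ∨ e ∨ ¬m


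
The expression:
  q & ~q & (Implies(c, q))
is never true.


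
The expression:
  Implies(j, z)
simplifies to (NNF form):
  z | ~j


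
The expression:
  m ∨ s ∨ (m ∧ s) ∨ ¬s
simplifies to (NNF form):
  True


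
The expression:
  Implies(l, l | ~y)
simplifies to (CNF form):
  True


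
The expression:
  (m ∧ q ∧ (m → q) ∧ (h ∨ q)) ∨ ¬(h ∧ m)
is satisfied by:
  {q: True, h: False, m: False}
  {h: False, m: False, q: False}
  {q: True, m: True, h: False}
  {m: True, h: False, q: False}
  {q: True, h: True, m: False}
  {h: True, q: False, m: False}
  {q: True, m: True, h: True}


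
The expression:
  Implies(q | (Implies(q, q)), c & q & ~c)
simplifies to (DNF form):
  False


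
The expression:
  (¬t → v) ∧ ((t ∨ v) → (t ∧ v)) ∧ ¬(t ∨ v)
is never true.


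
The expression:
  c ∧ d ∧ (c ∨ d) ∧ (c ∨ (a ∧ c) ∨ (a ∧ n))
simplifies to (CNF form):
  c ∧ d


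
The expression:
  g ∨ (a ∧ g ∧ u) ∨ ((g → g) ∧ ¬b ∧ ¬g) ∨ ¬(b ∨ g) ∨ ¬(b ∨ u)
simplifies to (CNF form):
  g ∨ ¬b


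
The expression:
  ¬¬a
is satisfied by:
  {a: True}


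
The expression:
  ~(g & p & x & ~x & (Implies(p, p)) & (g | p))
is always true.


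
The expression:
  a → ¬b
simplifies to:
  ¬a ∨ ¬b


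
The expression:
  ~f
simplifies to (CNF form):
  ~f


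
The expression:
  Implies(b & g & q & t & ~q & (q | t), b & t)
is always true.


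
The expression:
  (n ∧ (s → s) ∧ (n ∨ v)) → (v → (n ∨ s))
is always true.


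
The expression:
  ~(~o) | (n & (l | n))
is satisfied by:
  {n: True, o: True}
  {n: True, o: False}
  {o: True, n: False}


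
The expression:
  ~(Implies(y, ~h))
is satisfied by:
  {h: True, y: True}


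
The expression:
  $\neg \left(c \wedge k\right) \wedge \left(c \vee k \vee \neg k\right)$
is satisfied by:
  {k: False, c: False}
  {c: True, k: False}
  {k: True, c: False}


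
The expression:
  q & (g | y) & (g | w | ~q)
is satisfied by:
  {g: True, w: True, y: True, q: True}
  {g: True, w: True, q: True, y: False}
  {g: True, y: True, q: True, w: False}
  {g: True, q: True, y: False, w: False}
  {w: True, y: True, q: True, g: False}


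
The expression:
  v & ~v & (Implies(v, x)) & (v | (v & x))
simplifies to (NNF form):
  False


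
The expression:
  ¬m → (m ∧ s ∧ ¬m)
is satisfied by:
  {m: True}


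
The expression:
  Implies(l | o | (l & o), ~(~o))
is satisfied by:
  {o: True, l: False}
  {l: False, o: False}
  {l: True, o: True}


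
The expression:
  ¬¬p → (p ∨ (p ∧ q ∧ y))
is always true.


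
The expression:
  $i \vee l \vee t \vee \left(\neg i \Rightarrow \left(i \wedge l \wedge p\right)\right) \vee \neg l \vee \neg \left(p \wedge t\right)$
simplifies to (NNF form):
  $\text{True}$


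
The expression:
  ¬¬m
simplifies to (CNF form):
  m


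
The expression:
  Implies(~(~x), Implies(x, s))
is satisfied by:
  {s: True, x: False}
  {x: False, s: False}
  {x: True, s: True}


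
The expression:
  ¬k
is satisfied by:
  {k: False}


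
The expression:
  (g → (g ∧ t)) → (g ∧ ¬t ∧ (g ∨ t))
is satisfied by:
  {g: True, t: False}


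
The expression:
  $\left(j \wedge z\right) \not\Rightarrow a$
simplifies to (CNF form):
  $j \wedge z \wedge \neg a$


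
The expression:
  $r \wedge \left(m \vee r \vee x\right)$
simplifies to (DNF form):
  $r$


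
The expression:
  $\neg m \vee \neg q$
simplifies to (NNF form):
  $\neg m \vee \neg q$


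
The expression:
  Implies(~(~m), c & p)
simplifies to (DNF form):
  ~m | (c & p)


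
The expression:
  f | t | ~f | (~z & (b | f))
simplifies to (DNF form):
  True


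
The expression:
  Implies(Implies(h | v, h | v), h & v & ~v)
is never true.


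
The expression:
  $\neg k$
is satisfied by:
  {k: False}


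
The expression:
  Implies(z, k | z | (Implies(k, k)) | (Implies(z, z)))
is always true.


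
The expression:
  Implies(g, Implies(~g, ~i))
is always true.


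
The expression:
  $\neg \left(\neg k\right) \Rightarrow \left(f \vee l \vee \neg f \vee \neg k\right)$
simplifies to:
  $\text{True}$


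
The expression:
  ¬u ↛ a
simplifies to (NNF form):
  a ∨ ¬u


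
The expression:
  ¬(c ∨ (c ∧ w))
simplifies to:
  ¬c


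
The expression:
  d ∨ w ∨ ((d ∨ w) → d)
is always true.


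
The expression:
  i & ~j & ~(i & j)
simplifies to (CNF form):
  i & ~j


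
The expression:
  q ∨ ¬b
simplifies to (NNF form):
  q ∨ ¬b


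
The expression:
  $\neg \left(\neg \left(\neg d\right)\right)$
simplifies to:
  $\neg d$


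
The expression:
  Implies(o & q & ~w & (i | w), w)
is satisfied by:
  {w: True, o: False, q: False, i: False}
  {i: False, o: False, w: False, q: False}
  {i: True, w: True, o: False, q: False}
  {i: True, o: False, w: False, q: False}
  {q: True, w: True, i: False, o: False}
  {q: True, i: False, o: False, w: False}
  {q: True, i: True, w: True, o: False}
  {q: True, i: True, o: False, w: False}
  {w: True, o: True, q: False, i: False}
  {o: True, q: False, w: False, i: False}
  {i: True, o: True, w: True, q: False}
  {i: True, o: True, q: False, w: False}
  {w: True, o: True, q: True, i: False}
  {o: True, q: True, i: False, w: False}
  {i: True, o: True, q: True, w: True}


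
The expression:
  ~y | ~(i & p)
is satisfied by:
  {p: False, y: False, i: False}
  {i: True, p: False, y: False}
  {y: True, p: False, i: False}
  {i: True, y: True, p: False}
  {p: True, i: False, y: False}
  {i: True, p: True, y: False}
  {y: True, p: True, i: False}


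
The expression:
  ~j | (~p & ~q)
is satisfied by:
  {q: False, j: False, p: False}
  {p: True, q: False, j: False}
  {q: True, p: False, j: False}
  {p: True, q: True, j: False}
  {j: True, p: False, q: False}


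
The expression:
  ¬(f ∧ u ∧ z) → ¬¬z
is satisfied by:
  {z: True}


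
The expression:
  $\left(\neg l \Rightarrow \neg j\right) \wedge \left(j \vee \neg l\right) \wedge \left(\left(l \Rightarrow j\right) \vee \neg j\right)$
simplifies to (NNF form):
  $\left(j \wedge l\right) \vee \left(\neg j \wedge \neg l\right)$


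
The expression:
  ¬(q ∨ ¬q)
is never true.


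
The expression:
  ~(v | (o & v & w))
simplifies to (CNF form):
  ~v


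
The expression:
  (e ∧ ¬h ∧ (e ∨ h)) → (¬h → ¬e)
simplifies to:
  h ∨ ¬e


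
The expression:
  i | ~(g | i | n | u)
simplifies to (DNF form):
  i | (~g & ~n & ~u)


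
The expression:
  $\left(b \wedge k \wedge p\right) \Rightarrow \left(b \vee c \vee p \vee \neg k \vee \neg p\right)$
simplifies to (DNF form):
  $\text{True}$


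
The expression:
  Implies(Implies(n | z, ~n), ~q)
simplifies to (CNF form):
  n | ~q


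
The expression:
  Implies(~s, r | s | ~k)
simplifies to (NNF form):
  r | s | ~k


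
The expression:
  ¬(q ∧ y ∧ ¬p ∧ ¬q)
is always true.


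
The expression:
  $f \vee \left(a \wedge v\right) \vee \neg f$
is always true.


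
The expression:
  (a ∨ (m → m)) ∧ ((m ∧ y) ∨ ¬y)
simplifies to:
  m ∨ ¬y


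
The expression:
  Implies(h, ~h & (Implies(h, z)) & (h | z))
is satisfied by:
  {h: False}


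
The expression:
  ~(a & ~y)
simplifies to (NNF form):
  y | ~a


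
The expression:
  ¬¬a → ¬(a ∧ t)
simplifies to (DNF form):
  ¬a ∨ ¬t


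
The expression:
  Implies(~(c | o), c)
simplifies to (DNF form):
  c | o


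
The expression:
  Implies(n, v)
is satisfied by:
  {v: True, n: False}
  {n: False, v: False}
  {n: True, v: True}


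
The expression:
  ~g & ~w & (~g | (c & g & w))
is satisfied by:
  {g: False, w: False}


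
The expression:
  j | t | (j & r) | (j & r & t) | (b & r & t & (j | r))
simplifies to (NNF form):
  j | t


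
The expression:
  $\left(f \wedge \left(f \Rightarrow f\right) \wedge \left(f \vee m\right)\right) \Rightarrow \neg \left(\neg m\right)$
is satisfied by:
  {m: True, f: False}
  {f: False, m: False}
  {f: True, m: True}


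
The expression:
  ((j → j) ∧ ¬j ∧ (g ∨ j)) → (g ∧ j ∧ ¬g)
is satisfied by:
  {j: True, g: False}
  {g: False, j: False}
  {g: True, j: True}


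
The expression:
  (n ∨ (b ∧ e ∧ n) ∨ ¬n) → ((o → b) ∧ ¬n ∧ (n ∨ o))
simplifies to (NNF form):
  b ∧ o ∧ ¬n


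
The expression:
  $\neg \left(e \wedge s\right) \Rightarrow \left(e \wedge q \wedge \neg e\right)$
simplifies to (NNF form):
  $e \wedge s$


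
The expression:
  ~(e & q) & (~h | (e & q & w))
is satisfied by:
  {e: False, h: False, q: False}
  {q: True, e: False, h: False}
  {e: True, q: False, h: False}


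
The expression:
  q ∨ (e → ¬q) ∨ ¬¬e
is always true.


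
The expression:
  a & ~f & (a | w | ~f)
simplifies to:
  a & ~f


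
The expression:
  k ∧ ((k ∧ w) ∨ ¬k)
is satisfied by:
  {w: True, k: True}


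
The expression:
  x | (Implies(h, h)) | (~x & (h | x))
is always true.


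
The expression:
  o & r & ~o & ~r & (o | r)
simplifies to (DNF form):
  False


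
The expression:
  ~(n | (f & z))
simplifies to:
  ~n & (~f | ~z)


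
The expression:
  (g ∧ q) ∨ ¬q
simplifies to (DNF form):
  g ∨ ¬q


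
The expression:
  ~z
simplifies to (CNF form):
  ~z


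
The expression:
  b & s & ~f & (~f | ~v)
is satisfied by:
  {b: True, s: True, f: False}


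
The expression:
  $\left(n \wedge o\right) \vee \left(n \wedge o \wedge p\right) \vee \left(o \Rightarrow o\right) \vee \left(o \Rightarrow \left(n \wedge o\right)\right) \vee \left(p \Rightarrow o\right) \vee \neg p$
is always true.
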